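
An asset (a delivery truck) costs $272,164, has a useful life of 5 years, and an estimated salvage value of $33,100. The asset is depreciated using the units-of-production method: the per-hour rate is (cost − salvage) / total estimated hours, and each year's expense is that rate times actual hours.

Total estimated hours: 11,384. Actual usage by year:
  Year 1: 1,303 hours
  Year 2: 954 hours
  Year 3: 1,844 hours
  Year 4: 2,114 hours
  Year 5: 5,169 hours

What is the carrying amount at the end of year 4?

Depreciable base = $272,164 − $33,100 = $239,064.
Rate = $239,064 / 11,384 hours = $21 per hour.
Year 1: 1,303 × $21 = $27,363. Book value $244,801.
Year 2: 954 × $21 = $20,034. Book value $224,767.
Year 3: 1,844 × $21 = $38,724. Book value $186,043.
Year 4: 2,114 × $21 = $44,394. Book value $141,649.

$141,649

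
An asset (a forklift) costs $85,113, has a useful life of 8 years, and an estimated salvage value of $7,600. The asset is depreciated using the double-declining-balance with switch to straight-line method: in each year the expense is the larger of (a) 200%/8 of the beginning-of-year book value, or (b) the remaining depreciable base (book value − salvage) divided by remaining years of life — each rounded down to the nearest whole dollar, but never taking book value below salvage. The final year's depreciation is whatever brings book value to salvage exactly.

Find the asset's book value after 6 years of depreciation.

Depreciable base = $85,113 − $7,600 = $77,513.
Year 1: DB = ⌊$85,113 × 200%/8⌋ = $21,278; SL = ⌊$77,513/8⌋ = $9,689 → take DB $21,278. Book value $63,835.
Year 2: DB = ⌊$63,835 × 200%/8⌋ = $15,958; SL = ⌊$56,235/7⌋ = $8,033 → take DB $15,958. Book value $47,877.
Year 3: DB = ⌊$47,877 × 200%/8⌋ = $11,969; SL = ⌊$40,277/6⌋ = $6,712 → take DB $11,969. Book value $35,908.
Year 4: DB = ⌊$35,908 × 200%/8⌋ = $8,977; SL = ⌊$28,308/5⌋ = $5,661 → take DB $8,977. Book value $26,931.
Year 5: DB = ⌊$26,931 × 200%/8⌋ = $6,732; SL = ⌊$19,331/4⌋ = $4,832 → take DB $6,732. Book value $20,199.
Year 6: DB = ⌊$20,199 × 200%/8⌋ = $5,049; SL = ⌊$12,599/3⌋ = $4,199 → take DB $5,049. Book value $15,150.

$15,150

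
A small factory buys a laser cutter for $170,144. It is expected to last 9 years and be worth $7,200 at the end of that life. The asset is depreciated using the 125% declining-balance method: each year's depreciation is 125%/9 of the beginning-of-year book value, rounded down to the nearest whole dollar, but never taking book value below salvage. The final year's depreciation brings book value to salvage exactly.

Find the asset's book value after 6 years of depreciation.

$69,372

Depreciable base = $170,144 − $7,200 = $162,944.
Year 1: ⌊$170,144 × 125%/9⌋ = $23,631. Book value $146,513.
Year 2: ⌊$146,513 × 125%/9⌋ = $20,349. Book value $126,164.
Year 3: ⌊$126,164 × 125%/9⌋ = $17,522. Book value $108,642.
Year 4: ⌊$108,642 × 125%/9⌋ = $15,089. Book value $93,553.
Year 5: ⌊$93,553 × 125%/9⌋ = $12,993. Book value $80,560.
Year 6: ⌊$80,560 × 125%/9⌋ = $11,188. Book value $69,372.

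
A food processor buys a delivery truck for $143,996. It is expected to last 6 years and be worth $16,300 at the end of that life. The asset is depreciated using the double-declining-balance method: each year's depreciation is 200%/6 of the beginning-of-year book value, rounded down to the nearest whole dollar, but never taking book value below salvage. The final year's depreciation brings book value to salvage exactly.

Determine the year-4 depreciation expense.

Depreciable base = $143,996 − $16,300 = $127,696.
Year 1: ⌊$143,996 × 200%/6⌋ = $47,998. Book value $95,998.
Year 2: ⌊$95,998 × 200%/6⌋ = $31,999. Book value $63,999.
Year 3: ⌊$63,999 × 200%/6⌋ = $21,333. Book value $42,666.
Year 4: ⌊$42,666 × 200%/6⌋ = $14,222. Book value $28,444.

$14,222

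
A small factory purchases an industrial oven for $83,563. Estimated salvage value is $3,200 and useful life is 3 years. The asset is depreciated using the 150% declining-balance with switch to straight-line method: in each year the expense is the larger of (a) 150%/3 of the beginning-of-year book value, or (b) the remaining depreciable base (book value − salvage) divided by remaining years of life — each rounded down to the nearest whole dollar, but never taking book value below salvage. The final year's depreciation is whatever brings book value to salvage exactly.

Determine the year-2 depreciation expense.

Depreciable base = $83,563 − $3,200 = $80,363.
Year 1: DB = ⌊$83,563 × 150%/3⌋ = $41,781; SL = ⌊$80,363/3⌋ = $26,787 → take DB $41,781. Book value $41,782.
Year 2: DB = ⌊$41,782 × 150%/3⌋ = $20,891; SL = ⌊$38,582/2⌋ = $19,291 → take DB $20,891. Book value $20,891.

$20,891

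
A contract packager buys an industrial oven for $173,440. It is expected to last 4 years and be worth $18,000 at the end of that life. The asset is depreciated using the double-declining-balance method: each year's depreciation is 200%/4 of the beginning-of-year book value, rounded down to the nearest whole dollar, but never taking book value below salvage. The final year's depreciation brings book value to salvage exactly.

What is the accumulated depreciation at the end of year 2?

$130,080

Depreciable base = $173,440 − $18,000 = $155,440.
Year 1: ⌊$173,440 × 200%/4⌋ = $86,720. Book value $86,720.
Year 2: ⌊$86,720 × 200%/4⌋ = $43,360. Book value $43,360.
Accumulated through year 2 = $173,440 − $43,360 = $130,080.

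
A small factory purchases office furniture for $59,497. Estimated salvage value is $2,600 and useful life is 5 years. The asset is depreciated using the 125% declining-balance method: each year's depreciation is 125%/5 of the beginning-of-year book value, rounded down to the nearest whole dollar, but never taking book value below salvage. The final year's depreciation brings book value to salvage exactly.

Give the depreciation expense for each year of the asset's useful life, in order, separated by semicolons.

Depreciable base = $59,497 − $2,600 = $56,897.
Year 1: ⌊$59,497 × 125%/5⌋ = $14,874. Book value $44,623.
Year 2: ⌊$44,623 × 125%/5⌋ = $11,155. Book value $33,468.
Year 3: ⌊$33,468 × 125%/5⌋ = $8,367. Book value $25,101.
Year 4: ⌊$25,101 × 125%/5⌋ = $6,275. Book value $18,826.
Year 5 (final): $18,826 − $2,600 = $16,226. Book value $2,600.

$14,874; $11,155; $8,367; $6,275; $16,226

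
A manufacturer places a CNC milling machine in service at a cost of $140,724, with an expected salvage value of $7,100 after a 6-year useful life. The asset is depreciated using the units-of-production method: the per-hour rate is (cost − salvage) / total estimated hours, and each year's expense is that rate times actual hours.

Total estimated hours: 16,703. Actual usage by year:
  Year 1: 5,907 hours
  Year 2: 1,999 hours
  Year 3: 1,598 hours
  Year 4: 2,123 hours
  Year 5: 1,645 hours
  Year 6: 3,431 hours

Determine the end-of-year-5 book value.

Depreciable base = $140,724 − $7,100 = $133,624.
Rate = $133,624 / 16,703 hours = $8 per hour.
Year 1: 5,907 × $8 = $47,256. Book value $93,468.
Year 2: 1,999 × $8 = $15,992. Book value $77,476.
Year 3: 1,598 × $8 = $12,784. Book value $64,692.
Year 4: 2,123 × $8 = $16,984. Book value $47,708.
Year 5: 1,645 × $8 = $13,160. Book value $34,548.

$34,548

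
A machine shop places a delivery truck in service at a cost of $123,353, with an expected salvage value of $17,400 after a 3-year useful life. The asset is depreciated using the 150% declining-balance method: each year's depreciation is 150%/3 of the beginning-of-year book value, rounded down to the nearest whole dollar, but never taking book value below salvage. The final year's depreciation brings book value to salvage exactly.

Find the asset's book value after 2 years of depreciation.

$30,839

Depreciable base = $123,353 − $17,400 = $105,953.
Year 1: ⌊$123,353 × 150%/3⌋ = $61,676. Book value $61,677.
Year 2: ⌊$61,677 × 150%/3⌋ = $30,838. Book value $30,839.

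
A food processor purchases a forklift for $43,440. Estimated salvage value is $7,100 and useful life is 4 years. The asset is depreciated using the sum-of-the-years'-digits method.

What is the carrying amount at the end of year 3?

$10,734

Depreciable base = $43,440 − $7,100 = $36,340.
Sum of the years' digits = 4+3+2+1 = 10.
Year 1: $36,340 × 4/10 = $14,536. Book value $28,904.
Year 2: $36,340 × 3/10 = $10,902. Book value $18,002.
Year 3: $36,340 × 2/10 = $7,268. Book value $10,734.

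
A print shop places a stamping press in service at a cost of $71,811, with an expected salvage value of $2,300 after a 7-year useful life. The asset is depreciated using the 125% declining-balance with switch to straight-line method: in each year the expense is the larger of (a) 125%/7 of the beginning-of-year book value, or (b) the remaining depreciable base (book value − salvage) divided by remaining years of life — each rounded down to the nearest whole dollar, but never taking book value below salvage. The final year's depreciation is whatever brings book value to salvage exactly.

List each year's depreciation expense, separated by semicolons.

$12,823; $10,533; $9,231; $9,231; $9,231; $9,231; $9,231

Depreciable base = $71,811 − $2,300 = $69,511.
Year 1: DB = ⌊$71,811 × 125%/7⌋ = $12,823; SL = ⌊$69,511/7⌋ = $9,930 → take DB $12,823. Book value $58,988.
Year 2: DB = ⌊$58,988 × 125%/7⌋ = $10,533; SL = ⌊$56,688/6⌋ = $9,448 → take DB $10,533. Book value $48,455.
Year 3: DB = ⌊$48,455 × 125%/7⌋ = $8,652; SL = ⌊$46,155/5⌋ = $9,231 → take SL $9,231. Book value $39,224.
Year 4: DB = ⌊$39,224 × 125%/7⌋ = $7,004; SL = ⌊$36,924/4⌋ = $9,231 → take SL $9,231. Book value $29,993.
Year 5: DB = ⌊$29,993 × 125%/7⌋ = $5,355; SL = ⌊$27,693/3⌋ = $9,231 → take SL $9,231. Book value $20,762.
Year 6: DB = ⌊$20,762 × 125%/7⌋ = $3,707; SL = ⌊$18,462/2⌋ = $9,231 → take SL $9,231. Book value $11,531.
Year 7 (final): $11,531 − $2,300 = $9,231. Book value $2,300.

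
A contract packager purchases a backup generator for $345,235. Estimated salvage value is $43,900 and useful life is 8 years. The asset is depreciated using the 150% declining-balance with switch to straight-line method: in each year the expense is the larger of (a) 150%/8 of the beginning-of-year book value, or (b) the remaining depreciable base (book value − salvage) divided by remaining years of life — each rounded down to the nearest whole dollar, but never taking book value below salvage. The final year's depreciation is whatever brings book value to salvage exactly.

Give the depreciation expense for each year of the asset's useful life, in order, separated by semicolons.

$64,731; $52,594; $42,733; $34,720; $28,210; $26,115; $26,116; $26,116

Depreciable base = $345,235 − $43,900 = $301,335.
Year 1: DB = ⌊$345,235 × 150%/8⌋ = $64,731; SL = ⌊$301,335/8⌋ = $37,666 → take DB $64,731. Book value $280,504.
Year 2: DB = ⌊$280,504 × 150%/8⌋ = $52,594; SL = ⌊$236,604/7⌋ = $33,800 → take DB $52,594. Book value $227,910.
Year 3: DB = ⌊$227,910 × 150%/8⌋ = $42,733; SL = ⌊$184,010/6⌋ = $30,668 → take DB $42,733. Book value $185,177.
Year 4: DB = ⌊$185,177 × 150%/8⌋ = $34,720; SL = ⌊$141,277/5⌋ = $28,255 → take DB $34,720. Book value $150,457.
Year 5: DB = ⌊$150,457 × 150%/8⌋ = $28,210; SL = ⌊$106,557/4⌋ = $26,639 → take DB $28,210. Book value $122,247.
Year 6: DB = ⌊$122,247 × 150%/8⌋ = $22,921; SL = ⌊$78,347/3⌋ = $26,115 → take SL $26,115. Book value $96,132.
Year 7: DB = ⌊$96,132 × 150%/8⌋ = $18,024; SL = ⌊$52,232/2⌋ = $26,116 → take SL $26,116. Book value $70,016.
Year 8 (final): $70,016 − $43,900 = $26,116. Book value $43,900.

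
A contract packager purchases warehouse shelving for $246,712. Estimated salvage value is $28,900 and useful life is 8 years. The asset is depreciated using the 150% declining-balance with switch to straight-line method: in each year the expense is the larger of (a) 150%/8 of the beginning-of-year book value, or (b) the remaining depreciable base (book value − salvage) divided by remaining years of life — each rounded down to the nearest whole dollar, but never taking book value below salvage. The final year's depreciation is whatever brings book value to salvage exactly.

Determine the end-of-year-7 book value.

$48,387

Depreciable base = $246,712 − $28,900 = $217,812.
Year 1: DB = ⌊$246,712 × 150%/8⌋ = $46,258; SL = ⌊$217,812/8⌋ = $27,226 → take DB $46,258. Book value $200,454.
Year 2: DB = ⌊$200,454 × 150%/8⌋ = $37,585; SL = ⌊$171,554/7⌋ = $24,507 → take DB $37,585. Book value $162,869.
Year 3: DB = ⌊$162,869 × 150%/8⌋ = $30,537; SL = ⌊$133,969/6⌋ = $22,328 → take DB $30,537. Book value $132,332.
Year 4: DB = ⌊$132,332 × 150%/8⌋ = $24,812; SL = ⌊$103,432/5⌋ = $20,686 → take DB $24,812. Book value $107,520.
Year 5: DB = ⌊$107,520 × 150%/8⌋ = $20,160; SL = ⌊$78,620/4⌋ = $19,655 → take DB $20,160. Book value $87,360.
Year 6: DB = ⌊$87,360 × 150%/8⌋ = $16,380; SL = ⌊$58,460/3⌋ = $19,486 → take SL $19,486. Book value $67,874.
Year 7: DB = ⌊$67,874 × 150%/8⌋ = $12,726; SL = ⌊$38,974/2⌋ = $19,487 → take SL $19,487. Book value $48,387.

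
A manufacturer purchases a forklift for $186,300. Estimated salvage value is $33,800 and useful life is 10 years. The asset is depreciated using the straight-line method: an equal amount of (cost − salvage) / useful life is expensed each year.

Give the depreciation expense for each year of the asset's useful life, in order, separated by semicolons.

Depreciable base = $186,300 − $33,800 = $152,500.
Annual expense = $152,500 / 10 = $15,250.
End of year 1: book value $171,050.
End of year 2: book value $155,800.
End of year 3: book value $140,550.
End of year 4: book value $125,300.
End of year 5: book value $110,050.
End of year 6: book value $94,800.
End of year 7: book value $79,550.
End of year 8: book value $64,300.
End of year 9: book value $49,050.
End of year 10: book value $33,800.

$15,250; $15,250; $15,250; $15,250; $15,250; $15,250; $15,250; $15,250; $15,250; $15,250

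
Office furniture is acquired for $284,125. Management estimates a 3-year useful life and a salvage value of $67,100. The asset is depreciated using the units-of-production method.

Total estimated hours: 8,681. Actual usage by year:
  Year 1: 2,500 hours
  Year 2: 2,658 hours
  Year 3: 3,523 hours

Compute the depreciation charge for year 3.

Depreciable base = $284,125 − $67,100 = $217,025.
Rate = $217,025 / 8,681 hours = $25 per hour.
Year 1: 2,500 × $25 = $62,500. Book value $221,625.
Year 2: 2,658 × $25 = $66,450. Book value $155,175.
Year 3: 3,523 × $25 = $88,075. Book value $67,100.

$88,075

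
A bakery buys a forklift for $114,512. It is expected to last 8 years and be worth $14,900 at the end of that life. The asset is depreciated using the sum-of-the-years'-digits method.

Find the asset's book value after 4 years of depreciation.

Depreciable base = $114,512 − $14,900 = $99,612.
Sum of the years' digits = 8+7+6+5+4+3+2+1 = 36.
Year 1: $99,612 × 8/36 = $22,136. Book value $92,376.
Year 2: $99,612 × 7/36 = $19,369. Book value $73,007.
Year 3: $99,612 × 6/36 = $16,602. Book value $56,405.
Year 4: $99,612 × 5/36 = $13,835. Book value $42,570.

$42,570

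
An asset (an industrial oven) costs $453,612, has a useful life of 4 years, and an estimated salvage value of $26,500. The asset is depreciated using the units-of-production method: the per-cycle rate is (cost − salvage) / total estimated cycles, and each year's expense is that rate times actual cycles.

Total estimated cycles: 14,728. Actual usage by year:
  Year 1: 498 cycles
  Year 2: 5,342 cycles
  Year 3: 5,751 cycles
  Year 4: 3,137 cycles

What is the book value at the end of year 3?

Depreciable base = $453,612 − $26,500 = $427,112.
Rate = $427,112 / 14,728 cycles = $29 per cycle.
Year 1: 498 × $29 = $14,442. Book value $439,170.
Year 2: 5,342 × $29 = $154,918. Book value $284,252.
Year 3: 5,751 × $29 = $166,779. Book value $117,473.

$117,473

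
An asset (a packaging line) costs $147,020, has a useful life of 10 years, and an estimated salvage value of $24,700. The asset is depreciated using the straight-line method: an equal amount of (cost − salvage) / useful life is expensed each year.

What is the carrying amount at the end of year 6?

$73,628

Depreciable base = $147,020 − $24,700 = $122,320.
Annual expense = $122,320 / 10 = $12,232.
End of year 1: book value $134,788.
End of year 2: book value $122,556.
End of year 3: book value $110,324.
End of year 4: book value $98,092.
End of year 5: book value $85,860.
End of year 6: book value $73,628.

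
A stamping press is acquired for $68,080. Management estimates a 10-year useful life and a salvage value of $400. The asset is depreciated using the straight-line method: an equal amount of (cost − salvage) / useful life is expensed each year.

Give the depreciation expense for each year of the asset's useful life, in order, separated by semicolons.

Depreciable base = $68,080 − $400 = $67,680.
Annual expense = $67,680 / 10 = $6,768.
End of year 1: book value $61,312.
End of year 2: book value $54,544.
End of year 3: book value $47,776.
End of year 4: book value $41,008.
End of year 5: book value $34,240.
End of year 6: book value $27,472.
End of year 7: book value $20,704.
End of year 8: book value $13,936.
End of year 9: book value $7,168.
End of year 10: book value $400.

$6,768; $6,768; $6,768; $6,768; $6,768; $6,768; $6,768; $6,768; $6,768; $6,768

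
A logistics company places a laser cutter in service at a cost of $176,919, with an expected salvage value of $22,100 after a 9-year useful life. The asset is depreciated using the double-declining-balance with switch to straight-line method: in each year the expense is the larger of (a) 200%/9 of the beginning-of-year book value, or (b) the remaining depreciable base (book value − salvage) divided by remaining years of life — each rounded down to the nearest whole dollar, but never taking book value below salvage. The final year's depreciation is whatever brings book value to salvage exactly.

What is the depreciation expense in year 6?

$11,190

Depreciable base = $176,919 − $22,100 = $154,819.
Year 1: DB = ⌊$176,919 × 200%/9⌋ = $39,315; SL = ⌊$154,819/9⌋ = $17,202 → take DB $39,315. Book value $137,604.
Year 2: DB = ⌊$137,604 × 200%/9⌋ = $30,578; SL = ⌊$115,504/8⌋ = $14,438 → take DB $30,578. Book value $107,026.
Year 3: DB = ⌊$107,026 × 200%/9⌋ = $23,783; SL = ⌊$84,926/7⌋ = $12,132 → take DB $23,783. Book value $83,243.
Year 4: DB = ⌊$83,243 × 200%/9⌋ = $18,498; SL = ⌊$61,143/6⌋ = $10,190 → take DB $18,498. Book value $64,745.
Year 5: DB = ⌊$64,745 × 200%/9⌋ = $14,387; SL = ⌊$42,645/5⌋ = $8,529 → take DB $14,387. Book value $50,358.
Year 6: DB = ⌊$50,358 × 200%/9⌋ = $11,190; SL = ⌊$28,258/4⌋ = $7,064 → take DB $11,190. Book value $39,168.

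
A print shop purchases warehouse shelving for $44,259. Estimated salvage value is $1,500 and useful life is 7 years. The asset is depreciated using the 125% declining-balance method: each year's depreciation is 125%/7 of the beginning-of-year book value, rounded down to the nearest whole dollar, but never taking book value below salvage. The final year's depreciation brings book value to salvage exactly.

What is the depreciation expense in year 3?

$5,332

Depreciable base = $44,259 − $1,500 = $42,759.
Year 1: ⌊$44,259 × 125%/7⌋ = $7,903. Book value $36,356.
Year 2: ⌊$36,356 × 125%/7⌋ = $6,492. Book value $29,864.
Year 3: ⌊$29,864 × 125%/7⌋ = $5,332. Book value $24,532.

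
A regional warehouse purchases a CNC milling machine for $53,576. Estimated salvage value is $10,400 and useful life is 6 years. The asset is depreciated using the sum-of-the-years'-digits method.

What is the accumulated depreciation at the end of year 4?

$37,008

Depreciable base = $53,576 − $10,400 = $43,176.
Sum of the years' digits = 6+5+4+3+2+1 = 21.
Year 1: $43,176 × 6/21 = $12,336. Book value $41,240.
Year 2: $43,176 × 5/21 = $10,280. Book value $30,960.
Year 3: $43,176 × 4/21 = $8,224. Book value $22,736.
Year 4: $43,176 × 3/21 = $6,168. Book value $16,568.
Accumulated through year 4 = $53,576 − $16,568 = $37,008.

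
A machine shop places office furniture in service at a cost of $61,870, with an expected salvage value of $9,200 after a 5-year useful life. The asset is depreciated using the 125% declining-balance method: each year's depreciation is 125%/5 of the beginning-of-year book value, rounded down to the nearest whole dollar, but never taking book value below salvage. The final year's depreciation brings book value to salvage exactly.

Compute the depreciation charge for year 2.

$11,600

Depreciable base = $61,870 − $9,200 = $52,670.
Year 1: ⌊$61,870 × 125%/5⌋ = $15,467. Book value $46,403.
Year 2: ⌊$46,403 × 125%/5⌋ = $11,600. Book value $34,803.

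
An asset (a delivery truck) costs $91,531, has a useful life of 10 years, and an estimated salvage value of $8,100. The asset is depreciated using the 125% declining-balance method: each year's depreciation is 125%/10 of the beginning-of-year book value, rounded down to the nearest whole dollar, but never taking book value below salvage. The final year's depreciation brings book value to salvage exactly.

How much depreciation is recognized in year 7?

$5,135

Depreciable base = $91,531 − $8,100 = $83,431.
Year 1: ⌊$91,531 × 125%/10⌋ = $11,441. Book value $80,090.
Year 2: ⌊$80,090 × 125%/10⌋ = $10,011. Book value $70,079.
Year 3: ⌊$70,079 × 125%/10⌋ = $8,759. Book value $61,320.
Year 4: ⌊$61,320 × 125%/10⌋ = $7,665. Book value $53,655.
Year 5: ⌊$53,655 × 125%/10⌋ = $6,706. Book value $46,949.
Year 6: ⌊$46,949 × 125%/10⌋ = $5,868. Book value $41,081.
Year 7: ⌊$41,081 × 125%/10⌋ = $5,135. Book value $35,946.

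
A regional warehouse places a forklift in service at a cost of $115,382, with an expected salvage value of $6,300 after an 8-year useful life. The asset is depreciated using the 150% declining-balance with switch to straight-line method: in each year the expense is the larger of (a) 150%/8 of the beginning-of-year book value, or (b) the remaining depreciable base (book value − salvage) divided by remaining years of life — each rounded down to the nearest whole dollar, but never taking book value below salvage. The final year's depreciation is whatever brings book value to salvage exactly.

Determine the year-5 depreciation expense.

Depreciable base = $115,382 − $6,300 = $109,082.
Year 1: DB = ⌊$115,382 × 150%/8⌋ = $21,634; SL = ⌊$109,082/8⌋ = $13,635 → take DB $21,634. Book value $93,748.
Year 2: DB = ⌊$93,748 × 150%/8⌋ = $17,577; SL = ⌊$87,448/7⌋ = $12,492 → take DB $17,577. Book value $76,171.
Year 3: DB = ⌊$76,171 × 150%/8⌋ = $14,282; SL = ⌊$69,871/6⌋ = $11,645 → take DB $14,282. Book value $61,889.
Year 4: DB = ⌊$61,889 × 150%/8⌋ = $11,604; SL = ⌊$55,589/5⌋ = $11,117 → take DB $11,604. Book value $50,285.
Year 5: DB = ⌊$50,285 × 150%/8⌋ = $9,428; SL = ⌊$43,985/4⌋ = $10,996 → take SL $10,996. Book value $39,289.

$10,996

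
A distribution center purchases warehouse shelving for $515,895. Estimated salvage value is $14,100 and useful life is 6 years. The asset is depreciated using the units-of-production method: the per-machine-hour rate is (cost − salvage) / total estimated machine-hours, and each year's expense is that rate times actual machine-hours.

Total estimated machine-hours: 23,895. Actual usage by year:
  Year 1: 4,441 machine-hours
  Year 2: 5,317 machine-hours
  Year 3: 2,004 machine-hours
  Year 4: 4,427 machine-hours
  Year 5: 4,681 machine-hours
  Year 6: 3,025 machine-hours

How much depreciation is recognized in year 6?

Depreciable base = $515,895 − $14,100 = $501,795.
Rate = $501,795 / 23,895 machine-hours = $21 per machine-hour.
Year 1: 4,441 × $21 = $93,261. Book value $422,634.
Year 2: 5,317 × $21 = $111,657. Book value $310,977.
Year 3: 2,004 × $21 = $42,084. Book value $268,893.
Year 4: 4,427 × $21 = $92,967. Book value $175,926.
Year 5: 4,681 × $21 = $98,301. Book value $77,625.
Year 6: 3,025 × $21 = $63,525. Book value $14,100.

$63,525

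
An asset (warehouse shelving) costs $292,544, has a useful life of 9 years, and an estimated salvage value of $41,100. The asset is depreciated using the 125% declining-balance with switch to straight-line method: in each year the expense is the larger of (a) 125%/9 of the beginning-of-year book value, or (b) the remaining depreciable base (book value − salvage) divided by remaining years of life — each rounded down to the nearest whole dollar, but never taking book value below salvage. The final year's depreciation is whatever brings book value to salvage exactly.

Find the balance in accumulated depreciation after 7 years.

Depreciable base = $292,544 − $41,100 = $251,444.
Year 1: DB = ⌊$292,544 × 125%/9⌋ = $40,631; SL = ⌊$251,444/9⌋ = $27,938 → take DB $40,631. Book value $251,913.
Year 2: DB = ⌊$251,913 × 125%/9⌋ = $34,987; SL = ⌊$210,813/8⌋ = $26,351 → take DB $34,987. Book value $216,926.
Year 3: DB = ⌊$216,926 × 125%/9⌋ = $30,128; SL = ⌊$175,826/7⌋ = $25,118 → take DB $30,128. Book value $186,798.
Year 4: DB = ⌊$186,798 × 125%/9⌋ = $25,944; SL = ⌊$145,698/6⌋ = $24,283 → take DB $25,944. Book value $160,854.
Year 5: DB = ⌊$160,854 × 125%/9⌋ = $22,340; SL = ⌊$119,754/5⌋ = $23,950 → take SL $23,950. Book value $136,904.
Year 6: DB = ⌊$136,904 × 125%/9⌋ = $19,014; SL = ⌊$95,804/4⌋ = $23,951 → take SL $23,951. Book value $112,953.
Year 7: DB = ⌊$112,953 × 125%/9⌋ = $15,687; SL = ⌊$71,853/3⌋ = $23,951 → take SL $23,951. Book value $89,002.
Accumulated through year 7 = $292,544 − $89,002 = $203,542.

$203,542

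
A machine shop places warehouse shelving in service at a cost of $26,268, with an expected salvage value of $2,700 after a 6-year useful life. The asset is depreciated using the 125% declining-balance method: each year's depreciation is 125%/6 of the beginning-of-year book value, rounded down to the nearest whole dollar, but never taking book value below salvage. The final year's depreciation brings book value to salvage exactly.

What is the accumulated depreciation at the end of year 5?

$18,098

Depreciable base = $26,268 − $2,700 = $23,568.
Year 1: ⌊$26,268 × 125%/6⌋ = $5,472. Book value $20,796.
Year 2: ⌊$20,796 × 125%/6⌋ = $4,332. Book value $16,464.
Year 3: ⌊$16,464 × 125%/6⌋ = $3,430. Book value $13,034.
Year 4: ⌊$13,034 × 125%/6⌋ = $2,715. Book value $10,319.
Year 5: ⌊$10,319 × 125%/6⌋ = $2,149. Book value $8,170.
Accumulated through year 5 = $26,268 − $8,170 = $18,098.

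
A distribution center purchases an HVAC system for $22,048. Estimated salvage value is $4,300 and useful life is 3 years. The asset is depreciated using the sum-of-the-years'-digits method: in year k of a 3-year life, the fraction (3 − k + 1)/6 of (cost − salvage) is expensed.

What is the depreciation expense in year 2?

$5,916

Depreciable base = $22,048 − $4,300 = $17,748.
Sum of the years' digits = 3+2+1 = 6.
Year 1: $17,748 × 3/6 = $8,874. Book value $13,174.
Year 2: $17,748 × 2/6 = $5,916. Book value $7,258.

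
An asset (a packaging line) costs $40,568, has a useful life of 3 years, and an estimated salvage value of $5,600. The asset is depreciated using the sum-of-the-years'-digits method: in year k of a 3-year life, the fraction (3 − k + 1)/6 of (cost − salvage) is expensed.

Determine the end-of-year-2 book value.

$11,428

Depreciable base = $40,568 − $5,600 = $34,968.
Sum of the years' digits = 3+2+1 = 6.
Year 1: $34,968 × 3/6 = $17,484. Book value $23,084.
Year 2: $34,968 × 2/6 = $11,656. Book value $11,428.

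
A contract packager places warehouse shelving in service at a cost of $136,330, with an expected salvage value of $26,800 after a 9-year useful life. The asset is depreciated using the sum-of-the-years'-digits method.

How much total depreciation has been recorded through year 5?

Depreciable base = $136,330 − $26,800 = $109,530.
Sum of the years' digits = 9+8+7+6+5+4+3+2+1 = 45.
Year 1: $109,530 × 9/45 = $21,906. Book value $114,424.
Year 2: $109,530 × 8/45 = $19,472. Book value $94,952.
Year 3: $109,530 × 7/45 = $17,038. Book value $77,914.
Year 4: $109,530 × 6/45 = $14,604. Book value $63,310.
Year 5: $109,530 × 5/45 = $12,170. Book value $51,140.
Accumulated through year 5 = $136,330 − $51,140 = $85,190.

$85,190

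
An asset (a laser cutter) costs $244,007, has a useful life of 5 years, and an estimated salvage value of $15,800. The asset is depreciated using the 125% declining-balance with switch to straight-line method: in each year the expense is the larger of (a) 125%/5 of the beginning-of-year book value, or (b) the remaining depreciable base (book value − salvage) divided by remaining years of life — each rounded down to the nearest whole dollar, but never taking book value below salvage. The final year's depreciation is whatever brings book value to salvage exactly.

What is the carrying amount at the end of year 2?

Depreciable base = $244,007 − $15,800 = $228,207.
Year 1: DB = ⌊$244,007 × 125%/5⌋ = $61,001; SL = ⌊$228,207/5⌋ = $45,641 → take DB $61,001. Book value $183,006.
Year 2: DB = ⌊$183,006 × 125%/5⌋ = $45,751; SL = ⌊$167,206/4⌋ = $41,801 → take DB $45,751. Book value $137,255.

$137,255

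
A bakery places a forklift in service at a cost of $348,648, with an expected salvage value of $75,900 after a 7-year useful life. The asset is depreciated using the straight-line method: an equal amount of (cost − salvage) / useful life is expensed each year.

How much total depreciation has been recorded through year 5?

$194,820

Depreciable base = $348,648 − $75,900 = $272,748.
Annual expense = $272,748 / 7 = $38,964.
End of year 1: book value $309,684.
End of year 2: book value $270,720.
End of year 3: book value $231,756.
End of year 4: book value $192,792.
End of year 5: book value $153,828.
Accumulated through year 5 = $348,648 − $153,828 = $194,820.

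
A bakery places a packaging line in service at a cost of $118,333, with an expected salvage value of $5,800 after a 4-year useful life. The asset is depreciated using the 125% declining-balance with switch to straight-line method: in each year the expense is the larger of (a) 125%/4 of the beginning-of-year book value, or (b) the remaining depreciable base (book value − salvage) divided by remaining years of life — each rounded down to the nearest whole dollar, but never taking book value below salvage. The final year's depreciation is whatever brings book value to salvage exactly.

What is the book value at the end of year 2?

Depreciable base = $118,333 − $5,800 = $112,533.
Year 1: DB = ⌊$118,333 × 125%/4⌋ = $36,979; SL = ⌊$112,533/4⌋ = $28,133 → take DB $36,979. Book value $81,354.
Year 2: DB = ⌊$81,354 × 125%/4⌋ = $25,423; SL = ⌊$75,554/3⌋ = $25,184 → take DB $25,423. Book value $55,931.

$55,931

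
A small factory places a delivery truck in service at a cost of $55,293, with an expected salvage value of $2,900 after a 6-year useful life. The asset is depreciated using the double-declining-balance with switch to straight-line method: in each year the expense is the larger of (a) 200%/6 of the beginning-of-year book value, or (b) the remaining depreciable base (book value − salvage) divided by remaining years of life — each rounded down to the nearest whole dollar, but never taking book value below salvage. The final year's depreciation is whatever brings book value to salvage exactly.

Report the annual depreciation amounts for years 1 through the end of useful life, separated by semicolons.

Depreciable base = $55,293 − $2,900 = $52,393.
Year 1: DB = ⌊$55,293 × 200%/6⌋ = $18,431; SL = ⌊$52,393/6⌋ = $8,732 → take DB $18,431. Book value $36,862.
Year 2: DB = ⌊$36,862 × 200%/6⌋ = $12,287; SL = ⌊$33,962/5⌋ = $6,792 → take DB $12,287. Book value $24,575.
Year 3: DB = ⌊$24,575 × 200%/6⌋ = $8,191; SL = ⌊$21,675/4⌋ = $5,418 → take DB $8,191. Book value $16,384.
Year 4: DB = ⌊$16,384 × 200%/6⌋ = $5,461; SL = ⌊$13,484/3⌋ = $4,494 → take DB $5,461. Book value $10,923.
Year 5: DB = ⌊$10,923 × 200%/6⌋ = $3,641; SL = ⌊$8,023/2⌋ = $4,011 → take SL $4,011. Book value $6,912.
Year 6 (final): $6,912 − $2,900 = $4,012. Book value $2,900.

$18,431; $12,287; $8,191; $5,461; $4,011; $4,012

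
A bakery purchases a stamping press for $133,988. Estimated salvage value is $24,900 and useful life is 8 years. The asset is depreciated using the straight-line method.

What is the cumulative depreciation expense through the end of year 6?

Depreciable base = $133,988 − $24,900 = $109,088.
Annual expense = $109,088 / 8 = $13,636.
End of year 1: book value $120,352.
End of year 2: book value $106,716.
End of year 3: book value $93,080.
End of year 4: book value $79,444.
End of year 5: book value $65,808.
End of year 6: book value $52,172.
Accumulated through year 6 = $133,988 − $52,172 = $81,816.

$81,816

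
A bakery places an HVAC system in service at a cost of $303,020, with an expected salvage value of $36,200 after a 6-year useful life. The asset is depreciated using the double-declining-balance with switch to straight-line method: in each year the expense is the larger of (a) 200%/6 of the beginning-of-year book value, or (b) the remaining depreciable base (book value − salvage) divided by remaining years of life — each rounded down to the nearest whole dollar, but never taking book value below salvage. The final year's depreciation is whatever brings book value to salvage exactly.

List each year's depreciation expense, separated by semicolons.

$101,006; $67,338; $44,892; $29,928; $19,952; $3,704

Depreciable base = $303,020 − $36,200 = $266,820.
Year 1: DB = ⌊$303,020 × 200%/6⌋ = $101,006; SL = ⌊$266,820/6⌋ = $44,470 → take DB $101,006. Book value $202,014.
Year 2: DB = ⌊$202,014 × 200%/6⌋ = $67,338; SL = ⌊$165,814/5⌋ = $33,162 → take DB $67,338. Book value $134,676.
Year 3: DB = ⌊$134,676 × 200%/6⌋ = $44,892; SL = ⌊$98,476/4⌋ = $24,619 → take DB $44,892. Book value $89,784.
Year 4: DB = ⌊$89,784 × 200%/6⌋ = $29,928; SL = ⌊$53,584/3⌋ = $17,861 → take DB $29,928. Book value $59,856.
Year 5: DB = ⌊$59,856 × 200%/6⌋ = $19,952; SL = ⌊$23,656/2⌋ = $11,828 → take DB $19,952. Book value $39,904.
Year 6 (final): $39,904 − $36,200 = $3,704. Book value $36,200.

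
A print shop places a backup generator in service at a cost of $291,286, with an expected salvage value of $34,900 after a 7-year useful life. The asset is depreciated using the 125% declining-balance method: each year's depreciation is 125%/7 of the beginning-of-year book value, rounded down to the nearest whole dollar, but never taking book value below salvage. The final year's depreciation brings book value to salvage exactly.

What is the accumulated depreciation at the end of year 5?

Depreciable base = $291,286 − $34,900 = $256,386.
Year 1: ⌊$291,286 × 125%/7⌋ = $52,015. Book value $239,271.
Year 2: ⌊$239,271 × 125%/7⌋ = $42,726. Book value $196,545.
Year 3: ⌊$196,545 × 125%/7⌋ = $35,097. Book value $161,448.
Year 4: ⌊$161,448 × 125%/7⌋ = $28,830. Book value $132,618.
Year 5: ⌊$132,618 × 125%/7⌋ = $23,681. Book value $108,937.
Accumulated through year 5 = $291,286 − $108,937 = $182,349.

$182,349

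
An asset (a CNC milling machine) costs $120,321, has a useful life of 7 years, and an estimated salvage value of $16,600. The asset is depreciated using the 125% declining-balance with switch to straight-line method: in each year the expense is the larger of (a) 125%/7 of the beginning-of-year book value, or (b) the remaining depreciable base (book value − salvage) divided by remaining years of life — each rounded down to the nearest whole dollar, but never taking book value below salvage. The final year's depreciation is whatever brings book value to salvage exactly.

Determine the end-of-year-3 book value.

$66,690

Depreciable base = $120,321 − $16,600 = $103,721.
Year 1: DB = ⌊$120,321 × 125%/7⌋ = $21,485; SL = ⌊$103,721/7⌋ = $14,817 → take DB $21,485. Book value $98,836.
Year 2: DB = ⌊$98,836 × 125%/7⌋ = $17,649; SL = ⌊$82,236/6⌋ = $13,706 → take DB $17,649. Book value $81,187.
Year 3: DB = ⌊$81,187 × 125%/7⌋ = $14,497; SL = ⌊$64,587/5⌋ = $12,917 → take DB $14,497. Book value $66,690.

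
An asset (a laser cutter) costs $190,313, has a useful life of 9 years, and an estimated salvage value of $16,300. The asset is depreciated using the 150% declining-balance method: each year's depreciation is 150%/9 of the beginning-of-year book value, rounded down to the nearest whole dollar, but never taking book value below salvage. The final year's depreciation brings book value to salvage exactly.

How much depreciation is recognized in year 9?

$27,963

Depreciable base = $190,313 − $16,300 = $174,013.
Year 1: ⌊$190,313 × 150%/9⌋ = $31,718. Book value $158,595.
Year 2: ⌊$158,595 × 150%/9⌋ = $26,432. Book value $132,163.
Year 3: ⌊$132,163 × 150%/9⌋ = $22,027. Book value $110,136.
Year 4: ⌊$110,136 × 150%/9⌋ = $18,356. Book value $91,780.
Year 5: ⌊$91,780 × 150%/9⌋ = $15,296. Book value $76,484.
Year 6: ⌊$76,484 × 150%/9⌋ = $12,747. Book value $63,737.
Year 7: ⌊$63,737 × 150%/9⌋ = $10,622. Book value $53,115.
Year 8: ⌊$53,115 × 150%/9⌋ = $8,852. Book value $44,263.
Year 9 (final): $44,263 − $16,300 = $27,963. Book value $16,300.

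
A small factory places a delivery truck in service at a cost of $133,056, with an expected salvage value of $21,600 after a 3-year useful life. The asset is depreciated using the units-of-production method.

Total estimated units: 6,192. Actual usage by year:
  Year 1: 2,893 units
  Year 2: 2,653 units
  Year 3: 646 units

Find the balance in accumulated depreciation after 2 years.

Depreciable base = $133,056 − $21,600 = $111,456.
Rate = $111,456 / 6,192 units = $18 per unit.
Year 1: 2,893 × $18 = $52,074. Book value $80,982.
Year 2: 2,653 × $18 = $47,754. Book value $33,228.
Accumulated through year 2 = $133,056 − $33,228 = $99,828.

$99,828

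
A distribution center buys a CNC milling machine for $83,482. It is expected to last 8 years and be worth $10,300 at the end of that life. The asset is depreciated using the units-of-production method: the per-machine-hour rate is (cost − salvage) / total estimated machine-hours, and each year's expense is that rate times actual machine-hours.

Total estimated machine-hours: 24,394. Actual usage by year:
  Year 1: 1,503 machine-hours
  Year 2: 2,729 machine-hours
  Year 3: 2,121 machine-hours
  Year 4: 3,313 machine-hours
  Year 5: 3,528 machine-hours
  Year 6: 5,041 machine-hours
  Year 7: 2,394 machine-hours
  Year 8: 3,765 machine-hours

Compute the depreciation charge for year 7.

Depreciable base = $83,482 − $10,300 = $73,182.
Rate = $73,182 / 24,394 machine-hours = $3 per machine-hour.
Year 1: 1,503 × $3 = $4,509. Book value $78,973.
Year 2: 2,729 × $3 = $8,187. Book value $70,786.
Year 3: 2,121 × $3 = $6,363. Book value $64,423.
Year 4: 3,313 × $3 = $9,939. Book value $54,484.
Year 5: 3,528 × $3 = $10,584. Book value $43,900.
Year 6: 5,041 × $3 = $15,123. Book value $28,777.
Year 7: 2,394 × $3 = $7,182. Book value $21,595.

$7,182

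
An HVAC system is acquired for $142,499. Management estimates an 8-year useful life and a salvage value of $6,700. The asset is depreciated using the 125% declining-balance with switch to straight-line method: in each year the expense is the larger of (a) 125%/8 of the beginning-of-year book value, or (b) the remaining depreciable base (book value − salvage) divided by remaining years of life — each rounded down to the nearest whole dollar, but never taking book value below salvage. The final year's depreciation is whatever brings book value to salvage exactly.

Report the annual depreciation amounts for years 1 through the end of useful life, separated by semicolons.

$22,265; $18,786; $15,851; $15,779; $15,779; $15,779; $15,780; $15,780

Depreciable base = $142,499 − $6,700 = $135,799.
Year 1: DB = ⌊$142,499 × 125%/8⌋ = $22,265; SL = ⌊$135,799/8⌋ = $16,974 → take DB $22,265. Book value $120,234.
Year 2: DB = ⌊$120,234 × 125%/8⌋ = $18,786; SL = ⌊$113,534/7⌋ = $16,219 → take DB $18,786. Book value $101,448.
Year 3: DB = ⌊$101,448 × 125%/8⌋ = $15,851; SL = ⌊$94,748/6⌋ = $15,791 → take DB $15,851. Book value $85,597.
Year 4: DB = ⌊$85,597 × 125%/8⌋ = $13,374; SL = ⌊$78,897/5⌋ = $15,779 → take SL $15,779. Book value $69,818.
Year 5: DB = ⌊$69,818 × 125%/8⌋ = $10,909; SL = ⌊$63,118/4⌋ = $15,779 → take SL $15,779. Book value $54,039.
Year 6: DB = ⌊$54,039 × 125%/8⌋ = $8,443; SL = ⌊$47,339/3⌋ = $15,779 → take SL $15,779. Book value $38,260.
Year 7: DB = ⌊$38,260 × 125%/8⌋ = $5,978; SL = ⌊$31,560/2⌋ = $15,780 → take SL $15,780. Book value $22,480.
Year 8 (final): $22,480 − $6,700 = $15,780. Book value $6,700.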